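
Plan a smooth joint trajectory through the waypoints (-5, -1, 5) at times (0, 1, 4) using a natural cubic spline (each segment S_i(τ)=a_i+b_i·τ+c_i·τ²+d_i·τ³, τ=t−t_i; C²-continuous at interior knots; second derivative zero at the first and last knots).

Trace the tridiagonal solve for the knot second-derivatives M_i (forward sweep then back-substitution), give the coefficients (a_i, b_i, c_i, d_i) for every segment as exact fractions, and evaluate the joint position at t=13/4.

Δ: Δ0=4, Δ1=2
row 1: diag=8, rhs=-12; c'=3/8, d'=-3/2
back: M1=-3/2
M: M0=0, M1=-3/2, M2=0
seg 0: a=-5, c=M0/2=0, d=(M1−M0)/(6·1)=-1/4, b=Δ0−h0·(2M0+M1)/6=17/4
seg 1: a=-1, c=M1/2=-3/4, d=(M2−M1)/(6·3)=1/12, b=Δ1−h1·(2M1+M2)/6=7/2
t_q=13/4 → seg 1, τ=9/4; S=-1+7/2·τ+-3/4·τ²+1/12·τ³=1031/256

  seg 0: a=-5 b=17/4 c=0 d=-1/4
  seg 1: a=-1 b=7/2 c=-3/4 d=1/12
S(13/4) = 1031/256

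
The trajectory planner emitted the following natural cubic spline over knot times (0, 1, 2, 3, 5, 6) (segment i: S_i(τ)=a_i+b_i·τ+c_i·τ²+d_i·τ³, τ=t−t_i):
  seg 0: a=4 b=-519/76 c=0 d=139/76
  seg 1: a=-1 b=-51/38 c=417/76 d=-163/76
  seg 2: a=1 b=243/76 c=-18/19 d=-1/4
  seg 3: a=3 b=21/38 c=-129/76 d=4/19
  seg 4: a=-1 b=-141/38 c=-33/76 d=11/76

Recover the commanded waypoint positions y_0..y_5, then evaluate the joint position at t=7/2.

y_0 = S_0(0) = a_0 = 4
y_1 = S_1(0) = a_1 = -1
y_2 = S_2(0) = a_2 = 1
y_3 = S_3(0) = a_3 = 3
y_4 = S_4(0) = a_4 = -1
y_5 = S_4(1) = -5
t_q=7/2 is in segment 3 (τ=1/2); S_3(τ)=875/304

y_0=4 y_1=-1 y_2=1 y_3=3 y_4=-1 y_5=-5
S(7/2) = 875/304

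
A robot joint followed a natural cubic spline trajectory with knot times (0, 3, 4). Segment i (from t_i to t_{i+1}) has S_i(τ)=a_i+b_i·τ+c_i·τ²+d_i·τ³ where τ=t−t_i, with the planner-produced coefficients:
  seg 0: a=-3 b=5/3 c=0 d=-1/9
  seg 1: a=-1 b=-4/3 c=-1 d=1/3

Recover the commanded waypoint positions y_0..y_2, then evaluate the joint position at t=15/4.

y_0 = S_0(0) = a_0 = -3
y_1 = S_1(0) = a_1 = -1
y_2 = S_1(1) = -3
t_q=15/4 is in segment 1 (τ=3/4); S_1(τ)=-155/64

y_0=-3 y_1=-1 y_2=-3
S(15/4) = -155/64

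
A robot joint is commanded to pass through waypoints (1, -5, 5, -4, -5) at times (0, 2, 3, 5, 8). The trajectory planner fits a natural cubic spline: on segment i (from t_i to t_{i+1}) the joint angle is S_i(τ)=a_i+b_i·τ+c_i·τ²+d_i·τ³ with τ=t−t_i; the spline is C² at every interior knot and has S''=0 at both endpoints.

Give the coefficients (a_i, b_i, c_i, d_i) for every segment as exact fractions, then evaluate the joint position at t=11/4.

Δ: Δ0=-3, Δ1=10, Δ2=-9/2, Δ3=-1/3
row 1: diag=6, rhs=78; c'=1/6, d'=13
row 2: denom=6−1·1/6=35/6; d'=(-87−1·13)/(35/6)=-120/7
row 3: denom=10−2·12/35=326/35; d'=(25−2·-120/7)/(326/35)=2075/326
back: M3=2075/326
back: M2=-120/7−12/35·2075/326=-3150/163
back: M1=13−1/6·-3150/163=2644/163
M: M0=0, M1=2644/163, M2=-3150/163, M3=2075/326, M4=0
seg 0: a=1, c=M0/2=0, d=(M1−M0)/(6·2)=661/489, b=Δ0−h0·(2M0+M1)/6=-4111/489
seg 1: a=-5, c=M1/2=1322/163, d=(M2−M1)/(6·1)=-2897/489, b=Δ1−h1·(2M1+M2)/6=3821/489
seg 2: a=5, c=M2/2=-1575/163, d=(M3−M2)/(6·2)=8375/3912, b=Δ2−h2·(2M2+M3)/6=3062/489
seg 3: a=-4, c=M3/2=2075/652, d=(M4−M3)/(6·3)=-2075/5868, b=Δ3−h3·(2M3+M4)/6=-6551/978
t_q=11/4 → seg 1, τ=3/4; S=-5+3821/489·τ+1322/163·τ²+-2897/489·τ³=30495/10432

  seg 0: a=1 b=-4111/489 c=0 d=661/489
  seg 1: a=-5 b=3821/489 c=1322/163 d=-2897/489
  seg 2: a=5 b=3062/489 c=-1575/163 d=8375/3912
  seg 3: a=-4 b=-6551/978 c=2075/652 d=-2075/5868
S(11/4) = 30495/10432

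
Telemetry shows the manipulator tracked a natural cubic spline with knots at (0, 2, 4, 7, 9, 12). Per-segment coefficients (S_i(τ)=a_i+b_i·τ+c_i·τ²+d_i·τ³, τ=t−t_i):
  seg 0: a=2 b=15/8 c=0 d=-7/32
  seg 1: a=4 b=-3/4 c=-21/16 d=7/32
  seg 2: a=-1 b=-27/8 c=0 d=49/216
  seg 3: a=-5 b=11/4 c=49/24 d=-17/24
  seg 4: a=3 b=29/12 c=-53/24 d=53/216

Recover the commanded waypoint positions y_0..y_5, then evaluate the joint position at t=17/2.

y_0=2 y_1=4 y_2=-1 y_3=-5 y_4=3 y_5=-3
S(17/2) = 85/64

y_0 = S_0(0) = a_0 = 2
y_1 = S_1(0) = a_1 = 4
y_2 = S_2(0) = a_2 = -1
y_3 = S_3(0) = a_3 = -5
y_4 = S_4(0) = a_4 = 3
y_5 = S_4(3) = -3
t_q=17/2 is in segment 3 (τ=3/2); S_3(τ)=85/64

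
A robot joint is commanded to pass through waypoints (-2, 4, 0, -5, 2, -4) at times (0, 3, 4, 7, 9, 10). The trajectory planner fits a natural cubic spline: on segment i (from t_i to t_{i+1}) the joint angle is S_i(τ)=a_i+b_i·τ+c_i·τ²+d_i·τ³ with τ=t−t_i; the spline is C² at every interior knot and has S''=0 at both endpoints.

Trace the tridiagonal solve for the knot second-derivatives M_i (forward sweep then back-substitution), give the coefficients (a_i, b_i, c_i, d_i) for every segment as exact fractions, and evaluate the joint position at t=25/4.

Δ: Δ0=2, Δ1=-4, Δ2=-5/3, Δ3=7/2, Δ4=-6
row 1: diag=8, rhs=-36; c'=1/8, d'=-9/2
row 2: denom=8−1·1/8=63/8; d'=(14−1·-9/2)/(63/8)=148/63
row 3: denom=10−3·8/21=62/7; d'=(31−3·148/63)/(62/7)=503/186
row 4: denom=6−2·7/31=172/31; d'=(-57−2·503/186)/(172/31)=-1451/129
back: M4=-1451/129
back: M3=503/186−7/31·-1451/129=451/86
back: M2=148/63−8/21·451/86=136/387
back: M1=-9/2−1/8·136/387=-3517/774
M: M0=0, M1=-3517/774, M2=136/387, M3=451/86, M4=-1451/129, M5=0
seg 0: a=-2, c=M0/2=0, d=(M1−M0)/(6·3)=-3517/13932, b=Δ0−h0·(2M0+M1)/6=6613/1548
seg 1: a=4, c=M1/2=-3517/1548, d=(M2−M1)/(6·1)=421/516, b=Δ1−h1·(2M1+M2)/6=-1969/774
seg 2: a=0, c=M2/2=68/387, d=(M3−M2)/(6·3)=3787/13932, b=Δ2−h2·(2M2+M3)/6=-7183/1548
seg 3: a=-5, c=M3/2=451/172, d=(M4−M3)/(6·2)=-4255/3096, b=Δ3−h3·(2M3+M4)/6=2905/774
seg 4: a=2, c=M4/2=-1451/258, d=(M5−M4)/(6·1)=1451/774, b=Δ4−h4·(2M4+M5)/6=-871/387
t_q=25/4 → seg 2, τ=9/4; S=0+-7183/1548·τ+68/387·τ²+3787/13932·τ³=-71053/11008

  seg 0: a=-2 b=6613/1548 c=0 d=-3517/13932
  seg 1: a=4 b=-1969/774 c=-3517/1548 d=421/516
  seg 2: a=0 b=-7183/1548 c=68/387 d=3787/13932
  seg 3: a=-5 b=2905/774 c=451/172 d=-4255/3096
  seg 4: a=2 b=-871/387 c=-1451/258 d=1451/774
S(25/4) = -71053/11008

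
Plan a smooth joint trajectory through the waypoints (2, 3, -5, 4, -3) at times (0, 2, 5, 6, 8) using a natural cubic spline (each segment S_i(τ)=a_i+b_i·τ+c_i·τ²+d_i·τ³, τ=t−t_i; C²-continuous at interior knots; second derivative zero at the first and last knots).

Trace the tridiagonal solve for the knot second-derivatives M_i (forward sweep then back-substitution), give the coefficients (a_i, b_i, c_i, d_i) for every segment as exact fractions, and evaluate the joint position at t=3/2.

  seg 0: a=2 b=1501/624 c=0 d=-1189/2496
  seg 1: a=3 b=-1033/312 c=-1189/416 d=295/288
  seg 2: a=-5 b=8981/1248 c=1323/208 d=-5687/1248
  seg 3: a=4 b=1949/312 c=-3041/416 d=3041/2496
S(3/2) = 26627/6656

Δ: Δ0=1/2, Δ1=-8/3, Δ2=9, Δ3=-7/2
row 1: diag=10, rhs=-19; c'=3/10, d'=-19/10
row 2: denom=8−3·3/10=71/10; d'=(70−3·-19/10)/(71/10)=757/71
row 3: denom=6−1·10/71=416/71; d'=(-75−1·757/71)/(416/71)=-3041/208
back: M3=-3041/208
back: M2=757/71−10/71·-3041/208=1323/104
back: M1=-19/10−3/10·1323/104=-1189/208
M: M0=0, M1=-1189/208, M2=1323/104, M3=-3041/208, M4=0
seg 0: a=2, c=M0/2=0, d=(M1−M0)/(6·2)=-1189/2496, b=Δ0−h0·(2M0+M1)/6=1501/624
seg 1: a=3, c=M1/2=-1189/416, d=(M2−M1)/(6·3)=295/288, b=Δ1−h1·(2M1+M2)/6=-1033/312
seg 2: a=-5, c=M2/2=1323/208, d=(M3−M2)/(6·1)=-5687/1248, b=Δ2−h2·(2M2+M3)/6=8981/1248
seg 3: a=4, c=M3/2=-3041/416, d=(M4−M3)/(6·2)=3041/2496, b=Δ3−h3·(2M3+M4)/6=1949/312
t_q=3/2 → seg 0, τ=3/2; S=2+1501/624·τ+0·τ²+-1189/2496·τ³=26627/6656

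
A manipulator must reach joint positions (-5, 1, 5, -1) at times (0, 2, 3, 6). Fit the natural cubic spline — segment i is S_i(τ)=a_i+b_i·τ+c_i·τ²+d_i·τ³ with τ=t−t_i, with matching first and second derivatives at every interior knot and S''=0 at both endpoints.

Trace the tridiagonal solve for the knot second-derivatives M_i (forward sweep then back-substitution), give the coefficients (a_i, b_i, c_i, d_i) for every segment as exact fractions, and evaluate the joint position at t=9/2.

  seg 0: a=-5 b=113/47 c=0 d=7/47
  seg 1: a=1 b=197/47 c=42/47 d=-51/47
  seg 2: a=5 b=128/47 c=-111/47 d=37/141
S(9/2) = 1751/376

Δ: Δ0=3, Δ1=4, Δ2=-2
row 1: diag=6, rhs=6; c'=1/6, d'=1
row 2: denom=8−1·1/6=47/6; d'=(-36−1·1)/(47/6)=-222/47
back: M2=-222/47
back: M1=1−1/6·-222/47=84/47
M: M0=0, M1=84/47, M2=-222/47, M3=0
seg 0: a=-5, c=M0/2=0, d=(M1−M0)/(6·2)=7/47, b=Δ0−h0·(2M0+M1)/6=113/47
seg 1: a=1, c=M1/2=42/47, d=(M2−M1)/(6·1)=-51/47, b=Δ1−h1·(2M1+M2)/6=197/47
seg 2: a=5, c=M2/2=-111/47, d=(M3−M2)/(6·3)=37/141, b=Δ2−h2·(2M2+M3)/6=128/47
t_q=9/2 → seg 2, τ=3/2; S=5+128/47·τ+-111/47·τ²+37/141·τ³=1751/376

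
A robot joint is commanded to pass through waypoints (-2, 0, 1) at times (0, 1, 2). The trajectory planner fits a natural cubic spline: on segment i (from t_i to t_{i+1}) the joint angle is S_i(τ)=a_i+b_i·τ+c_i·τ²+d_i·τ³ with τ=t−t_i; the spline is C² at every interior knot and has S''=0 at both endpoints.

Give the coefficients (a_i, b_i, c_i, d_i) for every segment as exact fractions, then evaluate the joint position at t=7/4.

  seg 0: a=-2 b=9/4 c=0 d=-1/4
  seg 1: a=0 b=3/2 c=-3/4 d=1/4
S(7/4) = 207/256

Δ: Δ0=2, Δ1=1
row 1: diag=4, rhs=-6; c'=1/4, d'=-3/2
back: M1=-3/2
M: M0=0, M1=-3/2, M2=0
seg 0: a=-2, c=M0/2=0, d=(M1−M0)/(6·1)=-1/4, b=Δ0−h0·(2M0+M1)/6=9/4
seg 1: a=0, c=M1/2=-3/4, d=(M2−M1)/(6·1)=1/4, b=Δ1−h1·(2M1+M2)/6=3/2
t_q=7/4 → seg 1, τ=3/4; S=0+3/2·τ+-3/4·τ²+1/4·τ³=207/256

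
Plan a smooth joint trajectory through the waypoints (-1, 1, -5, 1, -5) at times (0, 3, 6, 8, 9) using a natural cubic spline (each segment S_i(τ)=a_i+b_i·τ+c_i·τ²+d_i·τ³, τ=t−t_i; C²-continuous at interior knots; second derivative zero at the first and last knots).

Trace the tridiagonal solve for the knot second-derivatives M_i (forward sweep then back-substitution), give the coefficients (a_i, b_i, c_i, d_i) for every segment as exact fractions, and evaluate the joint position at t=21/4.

Δ: Δ0=2/3, Δ1=-2, Δ2=3, Δ3=-6
row 1: diag=12, rhs=-16; c'=1/4, d'=-4/3
row 2: denom=10−3·1/4=37/4; d'=(30−3·-4/3)/(37/4)=136/37
row 3: denom=6−2·8/37=206/37; d'=(-54−2·136/37)/(206/37)=-1135/103
back: M3=-1135/103
back: M2=136/37−8/37·-1135/103=624/103
back: M1=-4/3−1/4·624/103=-880/309
M: M0=0, M1=-880/309, M2=624/103, M3=-1135/103, M4=0
seg 0: a=-1, c=M0/2=0, d=(M1−M0)/(6·3)=-440/2781, b=Δ0−h0·(2M0+M1)/6=646/309
seg 1: a=1, c=M1/2=-440/309, d=(M2−M1)/(6·3)=1376/2781, b=Δ1−h1·(2M1+M2)/6=-674/309
seg 2: a=-5, c=M2/2=312/103, d=(M3−M2)/(6·2)=-1759/1236, b=Δ2−h2·(2M2+M3)/6=814/309
seg 3: a=1, c=M3/2=-1135/206, d=(M4−M3)/(6·1)=1135/618, b=Δ3−h3·(2M3+M4)/6=-719/309
t_q=21/4 → seg 1, τ=9/4; S=1+-674/309·τ+-440/309·τ²+1376/2781·τ³=-1129/206

  seg 0: a=-1 b=646/309 c=0 d=-440/2781
  seg 1: a=1 b=-674/309 c=-440/309 d=1376/2781
  seg 2: a=-5 b=814/309 c=312/103 d=-1759/1236
  seg 3: a=1 b=-719/309 c=-1135/206 d=1135/618
S(21/4) = -1129/206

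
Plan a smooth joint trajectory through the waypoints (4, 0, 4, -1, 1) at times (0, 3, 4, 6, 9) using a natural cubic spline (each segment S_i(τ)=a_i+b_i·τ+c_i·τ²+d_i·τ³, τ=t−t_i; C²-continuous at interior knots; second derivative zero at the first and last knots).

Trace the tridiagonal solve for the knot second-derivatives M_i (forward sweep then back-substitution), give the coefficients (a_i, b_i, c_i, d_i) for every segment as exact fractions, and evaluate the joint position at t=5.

  seg 0: a=4 b=-847/219 c=0 d=185/657
  seg 1: a=0 b=818/219 c=185/73 d=-497/219
  seg 2: a=4 b=437/219 c=-312/73 d=1775/1752
  seg 3: a=-1 b=-1289/438 c=527/292 d=-527/2628
S(5) = 1597/584

Δ: Δ0=-4/3, Δ1=4, Δ2=-5/2, Δ3=2/3
row 1: diag=8, rhs=32; c'=1/8, d'=4
row 2: denom=6−1·1/8=47/8; d'=(-39−1·4)/(47/8)=-344/47
row 3: denom=10−2·16/47=438/47; d'=(19−2·-344/47)/(438/47)=527/146
back: M3=527/146
back: M2=-344/47−16/47·527/146=-624/73
back: M1=4−1/8·-624/73=370/73
M: M0=0, M1=370/73, M2=-624/73, M3=527/146, M4=0
seg 0: a=4, c=M0/2=0, d=(M1−M0)/(6·3)=185/657, b=Δ0−h0·(2M0+M1)/6=-847/219
seg 1: a=0, c=M1/2=185/73, d=(M2−M1)/(6·1)=-497/219, b=Δ1−h1·(2M1+M2)/6=818/219
seg 2: a=4, c=M2/2=-312/73, d=(M3−M2)/(6·2)=1775/1752, b=Δ2−h2·(2M2+M3)/6=437/219
seg 3: a=-1, c=M3/2=527/292, d=(M4−M3)/(6·3)=-527/2628, b=Δ3−h3·(2M3+M4)/6=-1289/438
t_q=5 → seg 2, τ=1; S=4+437/219·τ+-312/73·τ²+1775/1752·τ³=1597/584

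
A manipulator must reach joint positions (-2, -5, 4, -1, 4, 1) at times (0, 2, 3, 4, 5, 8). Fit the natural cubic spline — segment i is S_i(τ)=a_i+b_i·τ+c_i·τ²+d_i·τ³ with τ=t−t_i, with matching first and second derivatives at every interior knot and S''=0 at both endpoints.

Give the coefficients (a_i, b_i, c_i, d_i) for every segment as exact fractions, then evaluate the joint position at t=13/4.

  seg 0: a=-2 b=-8947/1330 c=0 d=869/665
  seg 1: a=-5 b=11909/1330 c=5214/665 d=-1481/190
  seg 2: a=4 b=832/665 c=-20673/1330 d=12359/1330
  seg 3: a=-1 b=-521/266 c=8202/665 d=-7149/1330
  seg 4: a=4 b=4378/665 c=-5043/1330 d=1681/3990
S(13/4) = 296771/85120

Δ: Δ0=-3/2, Δ1=9, Δ2=-5, Δ3=5, Δ4=-1
row 1: diag=6, rhs=63; c'=1/6, d'=21/2
row 2: denom=4−1·1/6=23/6; d'=(-84−1·21/2)/(23/6)=-567/23
row 3: denom=4−1·6/23=86/23; d'=(60−1·-567/23)/(86/23)=1947/86
row 4: denom=8−1·23/86=665/86; d'=(-36−1·1947/86)/(665/86)=-5043/665
back: M4=-5043/665
back: M3=1947/86−23/86·-5043/665=16404/665
back: M2=-567/23−6/23·16404/665=-20673/665
back: M1=21/2−1/6·-20673/665=10428/665
M: M0=0, M1=10428/665, M2=-20673/665, M3=16404/665, M4=-5043/665, M5=0
seg 0: a=-2, c=M0/2=0, d=(M1−M0)/(6·2)=869/665, b=Δ0−h0·(2M0+M1)/6=-8947/1330
seg 1: a=-5, c=M1/2=5214/665, d=(M2−M1)/(6·1)=-1481/190, b=Δ1−h1·(2M1+M2)/6=11909/1330
seg 2: a=4, c=M2/2=-20673/1330, d=(M3−M2)/(6·1)=12359/1330, b=Δ2−h2·(2M2+M3)/6=832/665
seg 3: a=-1, c=M3/2=8202/665, d=(M4−M3)/(6·1)=-7149/1330, b=Δ3−h3·(2M3+M4)/6=-521/266
seg 4: a=4, c=M4/2=-5043/1330, d=(M5−M4)/(6·3)=1681/3990, b=Δ4−h4·(2M4+M5)/6=4378/665
t_q=13/4 → seg 2, τ=1/4; S=4+832/665·τ+-20673/1330·τ²+12359/1330·τ³=296771/85120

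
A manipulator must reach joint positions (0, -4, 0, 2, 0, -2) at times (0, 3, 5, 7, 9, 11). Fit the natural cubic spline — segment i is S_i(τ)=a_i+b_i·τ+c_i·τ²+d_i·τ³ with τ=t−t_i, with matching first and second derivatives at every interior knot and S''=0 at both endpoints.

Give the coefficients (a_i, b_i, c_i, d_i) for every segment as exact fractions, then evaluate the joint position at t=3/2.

  seg 0: a=0 b=-3863/1590 c=0 d=581/4770
  seg 1: a=-4 b=683/795 c=581/530 d=-209/795
  seg 2: a=0 b=1661/795 c=-51/106 d=-101/3180
  seg 3: a=2 b=-172/795 c=-178/265 d=89/636
  seg 4: a=0 b=-973/795 c=89/530 d=-89/3180
S(3/2) = -13709/4240

Δ: Δ0=-4/3, Δ1=2, Δ2=1, Δ3=-1, Δ4=-1
row 1: diag=10, rhs=20; c'=1/5, d'=2
row 2: denom=8−2·1/5=38/5; d'=(-6−2·2)/(38/5)=-25/19
row 3: denom=8−2·5/19=142/19; d'=(-12−2·-25/19)/(142/19)=-89/71
row 4: denom=8−2·19/71=530/71; d'=(0−2·-89/71)/(530/71)=89/265
back: M4=89/265
back: M3=-89/71−19/71·89/265=-356/265
back: M2=-25/19−5/19·-356/265=-51/53
back: M1=2−1/5·-51/53=581/265
M: M0=0, M1=581/265, M2=-51/53, M3=-356/265, M4=89/265, M5=0
seg 0: a=0, c=M0/2=0, d=(M1−M0)/(6·3)=581/4770, b=Δ0−h0·(2M0+M1)/6=-3863/1590
seg 1: a=-4, c=M1/2=581/530, d=(M2−M1)/(6·2)=-209/795, b=Δ1−h1·(2M1+M2)/6=683/795
seg 2: a=0, c=M2/2=-51/106, d=(M3−M2)/(6·2)=-101/3180, b=Δ2−h2·(2M2+M3)/6=1661/795
seg 3: a=2, c=M3/2=-178/265, d=(M4−M3)/(6·2)=89/636, b=Δ3−h3·(2M3+M4)/6=-172/795
seg 4: a=0, c=M4/2=89/530, d=(M5−M4)/(6·2)=-89/3180, b=Δ4−h4·(2M4+M5)/6=-973/795
t_q=3/2 → seg 0, τ=3/2; S=0+-3863/1590·τ+0·τ²+581/4770·τ³=-13709/4240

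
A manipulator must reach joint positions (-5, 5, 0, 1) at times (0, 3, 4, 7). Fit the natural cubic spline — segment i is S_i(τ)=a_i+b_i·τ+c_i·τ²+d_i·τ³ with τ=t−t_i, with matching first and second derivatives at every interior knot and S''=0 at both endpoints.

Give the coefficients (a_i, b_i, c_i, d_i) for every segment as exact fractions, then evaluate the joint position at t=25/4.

Δ: Δ0=10/3, Δ1=-5, Δ2=1/3
row 1: diag=8, rhs=-50; c'=1/8, d'=-25/4
row 2: denom=8−1·1/8=63/8; d'=(32−1·-25/4)/(63/8)=34/7
back: M2=34/7
back: M1=-25/4−1/8·34/7=-48/7
M: M0=0, M1=-48/7, M2=34/7, M3=0
seg 0: a=-5, c=M0/2=0, d=(M1−M0)/(6·3)=-8/21, b=Δ0−h0·(2M0+M1)/6=142/21
seg 1: a=5, c=M1/2=-24/7, d=(M2−M1)/(6·1)=41/21, b=Δ1−h1·(2M1+M2)/6=-74/21
seg 2: a=0, c=M2/2=17/7, d=(M3−M2)/(6·3)=-17/63, b=Δ2−h2·(2M2+M3)/6=-95/21
t_q=25/4 → seg 2, τ=9/4; S=0+-95/21·τ+17/7·τ²+-17/63·τ³=-429/448

  seg 0: a=-5 b=142/21 c=0 d=-8/21
  seg 1: a=5 b=-74/21 c=-24/7 d=41/21
  seg 2: a=0 b=-95/21 c=17/7 d=-17/63
S(25/4) = -429/448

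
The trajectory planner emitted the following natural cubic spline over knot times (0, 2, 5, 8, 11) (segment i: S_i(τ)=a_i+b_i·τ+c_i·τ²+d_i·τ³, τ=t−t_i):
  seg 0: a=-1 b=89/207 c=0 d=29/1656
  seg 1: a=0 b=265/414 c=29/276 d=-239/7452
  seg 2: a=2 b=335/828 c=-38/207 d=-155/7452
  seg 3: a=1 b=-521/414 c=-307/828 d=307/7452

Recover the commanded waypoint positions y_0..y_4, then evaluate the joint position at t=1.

y_0=-1 y_1=0 y_2=2 y_3=1 y_4=-5
S(1) = -305/552

y_0 = S_0(0) = a_0 = -1
y_1 = S_1(0) = a_1 = 0
y_2 = S_2(0) = a_2 = 2
y_3 = S_3(0) = a_3 = 1
y_4 = S_3(3) = -5
t_q=1 is in segment 0 (τ=1); S_0(τ)=-305/552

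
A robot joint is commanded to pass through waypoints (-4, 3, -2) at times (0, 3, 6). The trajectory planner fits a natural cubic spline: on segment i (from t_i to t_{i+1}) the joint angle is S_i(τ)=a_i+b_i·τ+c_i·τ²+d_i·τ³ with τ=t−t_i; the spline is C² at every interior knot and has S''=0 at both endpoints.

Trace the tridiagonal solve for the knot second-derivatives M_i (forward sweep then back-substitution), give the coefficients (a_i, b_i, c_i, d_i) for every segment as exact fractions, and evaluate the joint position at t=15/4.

  seg 0: a=-4 b=10/3 c=0 d=-1/9
  seg 1: a=3 b=1/3 c=-1 d=1/9
S(15/4) = 175/64

Δ: Δ0=7/3, Δ1=-5/3
row 1: diag=12, rhs=-24; c'=1/4, d'=-2
back: M1=-2
M: M0=0, M1=-2, M2=0
seg 0: a=-4, c=M0/2=0, d=(M1−M0)/(6·3)=-1/9, b=Δ0−h0·(2M0+M1)/6=10/3
seg 1: a=3, c=M1/2=-1, d=(M2−M1)/(6·3)=1/9, b=Δ1−h1·(2M1+M2)/6=1/3
t_q=15/4 → seg 1, τ=3/4; S=3+1/3·τ+-1·τ²+1/9·τ³=175/64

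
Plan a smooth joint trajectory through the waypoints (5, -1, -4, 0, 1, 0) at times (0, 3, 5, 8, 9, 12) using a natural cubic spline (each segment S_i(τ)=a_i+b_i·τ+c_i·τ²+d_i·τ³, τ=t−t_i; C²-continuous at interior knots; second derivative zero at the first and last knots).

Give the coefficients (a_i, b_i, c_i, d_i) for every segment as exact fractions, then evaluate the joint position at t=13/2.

Δ: Δ0=-2, Δ1=-3/2, Δ2=4/3, Δ3=1, Δ4=-1/3
row 1: diag=10, rhs=3; c'=1/5, d'=3/10
row 2: denom=10−2·1/5=48/5; d'=(17−2·3/10)/(48/5)=41/24
row 3: denom=8−3·5/16=113/16; d'=(-2−3·41/24)/(113/16)=-114/113
row 4: denom=8−1·16/113=888/113; d'=(-8−1·-114/113)/(888/113)=-395/444
back: M4=-395/444
back: M3=-114/113−16/113·-395/444=-98/111
back: M2=41/24−5/16·-98/111=881/444
back: M1=3/10−1/5·881/444=-43/444
M: M0=0, M1=-43/444, M2=881/444, M3=-98/111, M4=-395/444, M5=0
seg 0: a=5, c=M0/2=0, d=(M1−M0)/(6·3)=-43/7992, b=Δ0−h0·(2M0+M1)/6=-1733/888
seg 1: a=-1, c=M1/2=-43/888, d=(M2−M1)/(6·2)=77/444, b=Δ1−h1·(2M1+M2)/6=-931/444
seg 2: a=-4, c=M2/2=881/888, d=(M3−M2)/(6·3)=-1273/7992, b=Δ2−h2·(2M2+M3)/6=-31/148
seg 3: a=0, c=M3/2=-49/111, d=(M4−M3)/(6·1)=-1/888, b=Δ3−h3·(2M3+M4)/6=427/296
seg 4: a=1, c=M4/2=-395/888, d=(M5−M4)/(6·3)=395/7992, b=Δ4−h4·(2M4+M5)/6=247/444
t_q=13/2 → seg 2, τ=3/2; S=-4+-31/148·τ+881/888·τ²+-1273/7992·τ³=-6203/2368

  seg 0: a=5 b=-1733/888 c=0 d=-43/7992
  seg 1: a=-1 b=-931/444 c=-43/888 d=77/444
  seg 2: a=-4 b=-31/148 c=881/888 d=-1273/7992
  seg 3: a=0 b=427/296 c=-49/111 d=-1/888
  seg 4: a=1 b=247/444 c=-395/888 d=395/7992
S(13/2) = -6203/2368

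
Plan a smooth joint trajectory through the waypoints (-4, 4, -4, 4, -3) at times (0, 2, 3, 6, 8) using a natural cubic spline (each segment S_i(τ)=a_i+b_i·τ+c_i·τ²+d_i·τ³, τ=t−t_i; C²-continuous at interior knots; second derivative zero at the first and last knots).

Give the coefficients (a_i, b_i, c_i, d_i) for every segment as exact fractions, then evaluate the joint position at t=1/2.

  seg 0: a=-4 b=835/96 c=0 d=-451/384
  seg 1: a=4 b=-259/48 c=-451/64 d=853/192
  seg 2: a=-4 b=-1183/192 c=201/32 d=-641/576
  seg 3: a=4 b=71/48 c=-239/64 d=239/384
S(1/2) = 207/1024

Δ: Δ0=4, Δ1=-8, Δ2=8/3, Δ3=-7/2
row 1: diag=6, rhs=-72; c'=1/6, d'=-12
row 2: denom=8−1·1/6=47/6; d'=(64−1·-12)/(47/6)=456/47
row 3: denom=10−3·18/47=416/47; d'=(-37−3·456/47)/(416/47)=-239/32
back: M3=-239/32
back: M2=456/47−18/47·-239/32=201/16
back: M1=-12−1/6·201/16=-451/32
M: M0=0, M1=-451/32, M2=201/16, M3=-239/32, M4=0
seg 0: a=-4, c=M0/2=0, d=(M1−M0)/(6·2)=-451/384, b=Δ0−h0·(2M0+M1)/6=835/96
seg 1: a=4, c=M1/2=-451/64, d=(M2−M1)/(6·1)=853/192, b=Δ1−h1·(2M1+M2)/6=-259/48
seg 2: a=-4, c=M2/2=201/32, d=(M3−M2)/(6·3)=-641/576, b=Δ2−h2·(2M2+M3)/6=-1183/192
seg 3: a=4, c=M3/2=-239/64, d=(M4−M3)/(6·2)=239/384, b=Δ3−h3·(2M3+M4)/6=71/48
t_q=1/2 → seg 0, τ=1/2; S=-4+835/96·τ+0·τ²+-451/384·τ³=207/1024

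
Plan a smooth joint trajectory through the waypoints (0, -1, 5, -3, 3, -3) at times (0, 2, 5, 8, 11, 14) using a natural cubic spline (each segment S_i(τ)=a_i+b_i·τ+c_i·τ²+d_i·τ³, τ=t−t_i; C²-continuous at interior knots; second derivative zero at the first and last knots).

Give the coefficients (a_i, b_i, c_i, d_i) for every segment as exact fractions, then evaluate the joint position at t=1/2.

Δ: Δ0=-1/2, Δ1=2, Δ2=-8/3, Δ3=2, Δ4=-2
row 1: diag=10, rhs=15; c'=3/10, d'=3/2
row 2: denom=12−3·3/10=111/10; d'=(-28−3·3/2)/(111/10)=-325/111
row 3: denom=12−3·10/37=414/37; d'=(28−3·-325/111)/(414/37)=1361/414
row 4: denom=12−3·37/138=515/46; d'=(-24−3·1361/414)/(515/46)=-4673/1545
back: M4=-4673/1545
back: M3=1361/414−37/138·-4673/1545=6332/1545
back: M2=-325/111−10/37·6332/1545=-1247/309
back: M1=3/2−3/10·-1247/309=1396/515
M: M0=0, M1=1396/515, M2=-1247/309, M3=6332/1545, M4=-4673/1545, M5=0
seg 0: a=0, c=M0/2=0, d=(M1−M0)/(6·2)=349/1545, b=Δ0−h0·(2M0+M1)/6=-4337/3090
seg 1: a=-1, c=M1/2=698/515, d=(M2−M1)/(6·3)=-10423/27810, b=Δ1−h1·(2M1+M2)/6=4039/3090
seg 2: a=5, c=M2/2=-1247/618, d=(M3−M2)/(6·3)=4189/9270, b=Δ2−h2·(2M2+M3)/6=-1051/1545
seg 3: a=-3, c=M3/2=3166/1545, d=(M4−M3)/(6·3)=-2201/5562, b=Δ3−h3·(2M3+M4)/6=-1811/3090
seg 4: a=3, c=M4/2=-4673/3090, d=(M5−M4)/(6·3)=4673/27810, b=Δ4−h4·(2M4+M5)/6=1583/1545
t_q=1/2 → seg 0, τ=1/2; S=0+-4337/3090·τ+0·τ²+349/1545·τ³=-555/824

  seg 0: a=0 b=-4337/3090 c=0 d=349/1545
  seg 1: a=-1 b=4039/3090 c=698/515 d=-10423/27810
  seg 2: a=5 b=-1051/1545 c=-1247/618 d=4189/9270
  seg 3: a=-3 b=-1811/3090 c=3166/1545 d=-2201/5562
  seg 4: a=3 b=1583/1545 c=-4673/3090 d=4673/27810
S(1/2) = -555/824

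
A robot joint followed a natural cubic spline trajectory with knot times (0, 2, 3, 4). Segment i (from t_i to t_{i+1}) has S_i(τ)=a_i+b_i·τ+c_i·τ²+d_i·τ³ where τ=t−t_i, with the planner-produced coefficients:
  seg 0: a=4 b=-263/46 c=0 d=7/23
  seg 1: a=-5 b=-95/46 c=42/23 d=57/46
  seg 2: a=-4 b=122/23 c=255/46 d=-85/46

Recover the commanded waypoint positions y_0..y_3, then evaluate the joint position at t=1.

y_0 = S_0(0) = a_0 = 4
y_1 = S_1(0) = a_1 = -5
y_2 = S_2(0) = a_2 = -4
y_3 = S_2(1) = 5
t_q=1 is in segment 0 (τ=1); S_0(τ)=-65/46

y_0=4 y_1=-5 y_2=-4 y_3=5
S(1) = -65/46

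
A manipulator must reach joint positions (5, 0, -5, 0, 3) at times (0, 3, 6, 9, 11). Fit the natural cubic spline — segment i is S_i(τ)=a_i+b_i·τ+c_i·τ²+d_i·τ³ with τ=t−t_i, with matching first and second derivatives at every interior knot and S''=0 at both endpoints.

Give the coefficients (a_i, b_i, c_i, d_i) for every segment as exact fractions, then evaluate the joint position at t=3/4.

  seg 0: a=5 b=-1177/828 c=0 d=-203/7452
  seg 1: a=0 b=-893/414 c=-203/828 d=1015/7452
  seg 2: a=-5 b=41/828 c=203/207 d=-1097/7452
  seg 3: a=0 b=811/414 c=-95/276 d=95/1656
S(3/4) = 23095/5888

Δ: Δ0=-5/3, Δ1=-5/3, Δ2=5/3, Δ3=3/2
row 1: diag=12, rhs=0; c'=1/4, d'=0
row 2: denom=12−3·1/4=45/4; d'=(20−3·0)/(45/4)=16/9
row 3: denom=10−3·4/15=46/5; d'=(-1−3·16/9)/(46/5)=-95/138
back: M3=-95/138
back: M2=16/9−4/15·-95/138=406/207
back: M1=0−1/4·406/207=-203/414
M: M0=0, M1=-203/414, M2=406/207, M3=-95/138, M4=0
seg 0: a=5, c=M0/2=0, d=(M1−M0)/(6·3)=-203/7452, b=Δ0−h0·(2M0+M1)/6=-1177/828
seg 1: a=0, c=M1/2=-203/828, d=(M2−M1)/(6·3)=1015/7452, b=Δ1−h1·(2M1+M2)/6=-893/414
seg 2: a=-5, c=M2/2=203/207, d=(M3−M2)/(6·3)=-1097/7452, b=Δ2−h2·(2M2+M3)/6=41/828
seg 3: a=0, c=M3/2=-95/276, d=(M4−M3)/(6·2)=95/1656, b=Δ3−h3·(2M3+M4)/6=811/414
t_q=3/4 → seg 0, τ=3/4; S=5+-1177/828·τ+0·τ²+-203/7452·τ³=23095/5888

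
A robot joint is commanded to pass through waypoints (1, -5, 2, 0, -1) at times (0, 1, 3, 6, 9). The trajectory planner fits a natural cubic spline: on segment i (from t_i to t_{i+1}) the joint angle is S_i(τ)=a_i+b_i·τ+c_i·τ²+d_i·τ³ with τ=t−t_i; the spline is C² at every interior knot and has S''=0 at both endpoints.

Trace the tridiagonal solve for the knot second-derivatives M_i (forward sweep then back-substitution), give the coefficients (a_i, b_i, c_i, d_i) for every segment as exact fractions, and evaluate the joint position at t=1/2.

  seg 0: a=1 b=-3243/412 c=0 d=771/412
  seg 1: a=-5 b=-465/206 c=2313/412 d=-1127/824
  seg 2: a=2 b=390/103 c=-267/103 d=1027/2781
  seg 3: a=0 b=-185/103 c=226/309 d=-226/2781
S(1/2) = -8905/3296

Δ: Δ0=-6, Δ1=7/2, Δ2=-2/3, Δ3=-1/3
row 1: diag=6, rhs=57; c'=1/3, d'=19/2
row 2: denom=10−2·1/3=28/3; d'=(-25−2·19/2)/(28/3)=-33/7
row 3: denom=12−3·9/28=309/28; d'=(2−3·-33/7)/(309/28)=452/309
back: M3=452/309
back: M2=-33/7−9/28·452/309=-534/103
back: M1=19/2−1/3·-534/103=2313/206
M: M0=0, M1=2313/206, M2=-534/103, M3=452/309, M4=0
seg 0: a=1, c=M0/2=0, d=(M1−M0)/(6·1)=771/412, b=Δ0−h0·(2M0+M1)/6=-3243/412
seg 1: a=-5, c=M1/2=2313/412, d=(M2−M1)/(6·2)=-1127/824, b=Δ1−h1·(2M1+M2)/6=-465/206
seg 2: a=2, c=M2/2=-267/103, d=(M3−M2)/(6·3)=1027/2781, b=Δ2−h2·(2M2+M3)/6=390/103
seg 3: a=0, c=M3/2=226/309, d=(M4−M3)/(6·3)=-226/2781, b=Δ3−h3·(2M3+M4)/6=-185/103
t_q=1/2 → seg 0, τ=1/2; S=1+-3243/412·τ+0·τ²+771/412·τ³=-8905/3296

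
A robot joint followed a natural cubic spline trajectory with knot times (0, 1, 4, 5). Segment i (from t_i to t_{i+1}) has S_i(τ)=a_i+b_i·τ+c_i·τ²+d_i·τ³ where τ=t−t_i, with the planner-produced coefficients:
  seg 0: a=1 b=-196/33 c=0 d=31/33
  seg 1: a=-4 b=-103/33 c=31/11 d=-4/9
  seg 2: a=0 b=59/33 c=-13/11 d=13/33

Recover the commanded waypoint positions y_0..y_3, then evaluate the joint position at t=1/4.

y_0=1 y_1=-4 y_2=0 y_3=1
S(1/4) = -331/704

y_0 = S_0(0) = a_0 = 1
y_1 = S_1(0) = a_1 = -4
y_2 = S_2(0) = a_2 = 0
y_3 = S_2(1) = 1
t_q=1/4 is in segment 0 (τ=1/4); S_0(τ)=-331/704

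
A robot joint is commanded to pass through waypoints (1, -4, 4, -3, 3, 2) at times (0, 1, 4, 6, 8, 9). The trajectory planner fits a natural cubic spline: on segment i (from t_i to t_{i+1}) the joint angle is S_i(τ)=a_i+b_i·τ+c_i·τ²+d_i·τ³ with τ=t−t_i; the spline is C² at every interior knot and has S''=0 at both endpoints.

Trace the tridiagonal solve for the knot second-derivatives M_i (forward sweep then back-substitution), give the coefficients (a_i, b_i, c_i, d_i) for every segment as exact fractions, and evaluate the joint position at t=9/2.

  seg 0: a=1 b=-14209/2199 c=0 d=3214/2199
  seg 1: a=-4 b=-4567/2199 c=3214/733 d=-685/733
  seg 2: a=4 b=-2200/2199 c=-2951/733 d=24419/17592
  seg 3: a=-3 b=-1967/4398 c=12615/2932 d=-5671/4398
  seg 4: a=3 b=5671/4398 c=-10069/2932 d=10069/8796
S(9/2) = 125105/46912

Δ: Δ0=-5, Δ1=8/3, Δ2=-7/2, Δ3=3, Δ4=-1
row 1: diag=8, rhs=46; c'=3/8, d'=23/4
row 2: denom=10−3·3/8=71/8; d'=(-37−3·23/4)/(71/8)=-434/71
row 3: denom=8−2·16/71=536/71; d'=(39−2·-434/71)/(536/71)=3637/536
row 4: denom=6−2·71/268=733/134; d'=(-24−2·3637/536)/(733/134)=-10069/1466
back: M4=-10069/1466
back: M3=3637/536−71/268·-10069/1466=12615/1466
back: M2=-434/71−16/71·12615/1466=-5902/733
back: M1=23/4−3/8·-5902/733=6428/733
M: M0=0, M1=6428/733, M2=-5902/733, M3=12615/1466, M4=-10069/1466, M5=0
seg 0: a=1, c=M0/2=0, d=(M1−M0)/(6·1)=3214/2199, b=Δ0−h0·(2M0+M1)/6=-14209/2199
seg 1: a=-4, c=M1/2=3214/733, d=(M2−M1)/(6·3)=-685/733, b=Δ1−h1·(2M1+M2)/6=-4567/2199
seg 2: a=4, c=M2/2=-2951/733, d=(M3−M2)/(6·2)=24419/17592, b=Δ2−h2·(2M2+M3)/6=-2200/2199
seg 3: a=-3, c=M3/2=12615/2932, d=(M4−M3)/(6·2)=-5671/4398, b=Δ3−h3·(2M3+M4)/6=-1967/4398
seg 4: a=3, c=M4/2=-10069/2932, d=(M5−M4)/(6·1)=10069/8796, b=Δ4−h4·(2M4+M5)/6=5671/4398
t_q=9/2 → seg 2, τ=1/2; S=4+-2200/2199·τ+-2951/733·τ²+24419/17592·τ³=125105/46912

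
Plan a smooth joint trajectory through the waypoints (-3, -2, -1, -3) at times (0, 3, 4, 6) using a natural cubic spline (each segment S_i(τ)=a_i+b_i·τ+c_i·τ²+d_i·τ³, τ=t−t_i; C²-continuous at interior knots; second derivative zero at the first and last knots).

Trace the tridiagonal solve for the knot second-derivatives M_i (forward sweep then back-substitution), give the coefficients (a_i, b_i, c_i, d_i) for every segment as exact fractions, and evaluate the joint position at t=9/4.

  seg 0: a=-3 b=-7/141 c=0 d=2/47
  seg 1: a=-2 b=155/141 c=18/47 d=-68/141
  seg 2: a=-1 b=59/141 c=-50/47 d=25/141
S(9/4) = -3951/1504

Δ: Δ0=1/3, Δ1=1, Δ2=-1
row 1: diag=8, rhs=4; c'=1/8, d'=1/2
row 2: denom=6−1·1/8=47/8; d'=(-12−1·1/2)/(47/8)=-100/47
back: M2=-100/47
back: M1=1/2−1/8·-100/47=36/47
M: M0=0, M1=36/47, M2=-100/47, M3=0
seg 0: a=-3, c=M0/2=0, d=(M1−M0)/(6·3)=2/47, b=Δ0−h0·(2M0+M1)/6=-7/141
seg 1: a=-2, c=M1/2=18/47, d=(M2−M1)/(6·1)=-68/141, b=Δ1−h1·(2M1+M2)/6=155/141
seg 2: a=-1, c=M2/2=-50/47, d=(M3−M2)/(6·2)=25/141, b=Δ2−h2·(2M2+M3)/6=59/141
t_q=9/4 → seg 0, τ=9/4; S=-3+-7/141·τ+0·τ²+2/47·τ³=-3951/1504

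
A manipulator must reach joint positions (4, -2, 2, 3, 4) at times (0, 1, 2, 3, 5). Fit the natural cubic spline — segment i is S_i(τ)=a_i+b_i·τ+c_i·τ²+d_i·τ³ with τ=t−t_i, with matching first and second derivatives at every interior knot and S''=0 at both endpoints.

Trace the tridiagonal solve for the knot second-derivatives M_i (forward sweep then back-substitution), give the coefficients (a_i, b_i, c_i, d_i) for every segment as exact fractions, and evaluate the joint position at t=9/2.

  seg 0: a=4 b=-1527/172 c=0 d=495/172
  seg 1: a=-2 b=-21/86 c=1485/172 d=-755/172
  seg 2: a=2 b=663/172 c=-195/43 d=289/172
  seg 3: a=3 b=-15/86 c=87/172 d=-29/344
S(9/2) = 9885/2752

Δ: Δ0=-6, Δ1=4, Δ2=1, Δ3=1/2
row 1: diag=4, rhs=60; c'=1/4, d'=15
row 2: denom=4−1·1/4=15/4; d'=(-18−1·15)/(15/4)=-44/5
row 3: denom=6−1·4/15=86/15; d'=(-3−1·-44/5)/(86/15)=87/86
back: M3=87/86
back: M2=-44/5−4/15·87/86=-390/43
back: M1=15−1/4·-390/43=1485/86
M: M0=0, M1=1485/86, M2=-390/43, M3=87/86, M4=0
seg 0: a=4, c=M0/2=0, d=(M1−M0)/(6·1)=495/172, b=Δ0−h0·(2M0+M1)/6=-1527/172
seg 1: a=-2, c=M1/2=1485/172, d=(M2−M1)/(6·1)=-755/172, b=Δ1−h1·(2M1+M2)/6=-21/86
seg 2: a=2, c=M2/2=-195/43, d=(M3−M2)/(6·1)=289/172, b=Δ2−h2·(2M2+M3)/6=663/172
seg 3: a=3, c=M3/2=87/172, d=(M4−M3)/(6·2)=-29/344, b=Δ3−h3·(2M3+M4)/6=-15/86
t_q=9/2 → seg 3, τ=3/2; S=3+-15/86·τ+87/172·τ²+-29/344·τ³=9885/2752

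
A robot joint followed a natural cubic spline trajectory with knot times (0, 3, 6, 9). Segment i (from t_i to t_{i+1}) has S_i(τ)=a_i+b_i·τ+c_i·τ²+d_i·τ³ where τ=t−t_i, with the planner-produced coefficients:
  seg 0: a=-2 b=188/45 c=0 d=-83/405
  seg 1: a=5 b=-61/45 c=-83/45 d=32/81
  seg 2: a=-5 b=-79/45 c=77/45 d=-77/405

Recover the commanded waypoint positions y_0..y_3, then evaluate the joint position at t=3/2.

y_0=-2 y_1=5 y_2=-5 y_3=0
S(3/2) = 143/40

y_0 = S_0(0) = a_0 = -2
y_1 = S_1(0) = a_1 = 5
y_2 = S_2(0) = a_2 = -5
y_3 = S_2(3) = 0
t_q=3/2 is in segment 0 (τ=3/2); S_0(τ)=143/40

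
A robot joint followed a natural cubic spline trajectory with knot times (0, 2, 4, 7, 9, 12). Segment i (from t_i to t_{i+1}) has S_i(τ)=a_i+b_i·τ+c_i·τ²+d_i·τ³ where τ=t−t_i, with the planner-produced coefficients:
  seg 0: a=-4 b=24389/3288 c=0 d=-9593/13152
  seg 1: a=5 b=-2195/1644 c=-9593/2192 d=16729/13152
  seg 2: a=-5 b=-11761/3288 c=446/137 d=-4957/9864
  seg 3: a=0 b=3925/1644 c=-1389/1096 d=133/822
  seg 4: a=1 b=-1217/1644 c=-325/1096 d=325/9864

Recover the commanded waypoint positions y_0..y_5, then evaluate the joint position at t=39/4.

y_0 = S_0(0) = a_0 = -4
y_1 = S_1(0) = a_1 = 5
y_2 = S_2(0) = a_2 = -5
y_3 = S_3(0) = a_3 = 0
y_4 = S_4(0) = a_4 = 1
y_5 = S_4(3) = -3
t_q=39/4 is in segment 4 (τ=3/4); S_4(τ)=20475/70144

y_0=-4 y_1=5 y_2=-5 y_3=0 y_4=1 y_5=-3
S(39/4) = 20475/70144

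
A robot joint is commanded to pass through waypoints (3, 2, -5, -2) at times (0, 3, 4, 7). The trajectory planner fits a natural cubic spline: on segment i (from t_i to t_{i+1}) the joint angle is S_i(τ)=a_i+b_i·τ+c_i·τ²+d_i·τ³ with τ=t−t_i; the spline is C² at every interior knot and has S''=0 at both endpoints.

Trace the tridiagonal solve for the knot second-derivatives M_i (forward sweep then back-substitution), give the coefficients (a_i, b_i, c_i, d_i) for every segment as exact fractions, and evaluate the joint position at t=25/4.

Δ: Δ0=-1/3, Δ1=-7, Δ2=1
row 1: diag=8, rhs=-40; c'=1/8, d'=-5
row 2: denom=8−1·1/8=63/8; d'=(48−1·-5)/(63/8)=424/63
back: M2=424/63
back: M1=-5−1/8·424/63=-368/63
M: M0=0, M1=-368/63, M2=424/63, M3=0
seg 0: a=3, c=M0/2=0, d=(M1−M0)/(6·3)=-184/567, b=Δ0−h0·(2M0+M1)/6=163/63
seg 1: a=2, c=M1/2=-184/63, d=(M2−M1)/(6·1)=44/21, b=Δ1−h1·(2M1+M2)/6=-389/63
seg 2: a=-5, c=M2/2=212/63, d=(M3−M2)/(6·3)=-212/567, b=Δ2−h2·(2M2+M3)/6=-361/63
t_q=25/4 → seg 2, τ=9/4; S=-5+-361/63·τ+212/63·τ²+-212/567·τ³=-573/112

  seg 0: a=3 b=163/63 c=0 d=-184/567
  seg 1: a=2 b=-389/63 c=-184/63 d=44/21
  seg 2: a=-5 b=-361/63 c=212/63 d=-212/567
S(25/4) = -573/112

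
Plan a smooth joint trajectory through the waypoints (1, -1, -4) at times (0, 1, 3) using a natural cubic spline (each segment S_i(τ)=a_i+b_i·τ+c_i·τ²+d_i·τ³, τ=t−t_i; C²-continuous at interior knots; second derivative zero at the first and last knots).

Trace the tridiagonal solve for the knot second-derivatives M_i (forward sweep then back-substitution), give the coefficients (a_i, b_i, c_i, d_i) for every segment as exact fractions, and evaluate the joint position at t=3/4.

  seg 0: a=1 b=-25/12 c=0 d=1/12
  seg 1: a=-1 b=-11/6 c=1/4 d=-1/24
S(3/4) = -135/256

Δ: Δ0=-2, Δ1=-3/2
row 1: diag=6, rhs=3; c'=1/3, d'=1/2
back: M1=1/2
M: M0=0, M1=1/2, M2=0
seg 0: a=1, c=M0/2=0, d=(M1−M0)/(6·1)=1/12, b=Δ0−h0·(2M0+M1)/6=-25/12
seg 1: a=-1, c=M1/2=1/4, d=(M2−M1)/(6·2)=-1/24, b=Δ1−h1·(2M1+M2)/6=-11/6
t_q=3/4 → seg 0, τ=3/4; S=1+-25/12·τ+0·τ²+1/12·τ³=-135/256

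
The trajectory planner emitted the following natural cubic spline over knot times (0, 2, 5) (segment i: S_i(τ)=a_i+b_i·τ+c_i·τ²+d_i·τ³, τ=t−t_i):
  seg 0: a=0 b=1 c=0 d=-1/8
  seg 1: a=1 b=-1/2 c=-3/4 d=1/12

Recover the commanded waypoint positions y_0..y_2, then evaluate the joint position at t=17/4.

y_0 = S_0(0) = a_0 = 0
y_1 = S_1(0) = a_1 = 1
y_2 = S_1(3) = -5
t_q=17/4 is in segment 1 (τ=9/4); S_1(τ)=-761/256

y_0=0 y_1=1 y_2=-5
S(17/4) = -761/256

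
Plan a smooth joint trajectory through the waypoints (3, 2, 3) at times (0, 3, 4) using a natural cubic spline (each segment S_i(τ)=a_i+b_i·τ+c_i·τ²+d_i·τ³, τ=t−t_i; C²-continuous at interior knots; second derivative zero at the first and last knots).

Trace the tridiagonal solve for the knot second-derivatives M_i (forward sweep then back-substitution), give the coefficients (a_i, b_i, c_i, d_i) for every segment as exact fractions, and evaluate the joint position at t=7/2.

Δ: Δ0=-1/3, Δ1=1
row 1: diag=8, rhs=8; c'=1/8, d'=1
back: M1=1
M: M0=0, M1=1, M2=0
seg 0: a=3, c=M0/2=0, d=(M1−M0)/(6·3)=1/18, b=Δ0−h0·(2M0+M1)/6=-5/6
seg 1: a=2, c=M1/2=1/2, d=(M2−M1)/(6·1)=-1/6, b=Δ1−h1·(2M1+M2)/6=2/3
t_q=7/2 → seg 1, τ=1/2; S=2+2/3·τ+1/2·τ²+-1/6·τ³=39/16

  seg 0: a=3 b=-5/6 c=0 d=1/18
  seg 1: a=2 b=2/3 c=1/2 d=-1/6
S(7/2) = 39/16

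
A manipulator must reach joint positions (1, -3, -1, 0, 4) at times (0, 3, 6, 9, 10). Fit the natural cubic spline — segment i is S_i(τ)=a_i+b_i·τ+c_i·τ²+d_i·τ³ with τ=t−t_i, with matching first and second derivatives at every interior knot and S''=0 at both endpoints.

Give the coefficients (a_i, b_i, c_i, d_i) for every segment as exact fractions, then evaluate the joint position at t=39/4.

Δ: Δ0=-4/3, Δ1=2/3, Δ2=1/3, Δ3=4
row 1: diag=12, rhs=12; c'=1/4, d'=1
row 2: denom=12−3·1/4=45/4; d'=(-2−3·1)/(45/4)=-4/9
row 3: denom=8−3·4/15=36/5; d'=(22−3·-4/9)/(36/5)=175/54
back: M3=175/54
back: M2=-4/9−4/15·175/54=-106/81
back: M1=1−1/4·-106/81=215/162
M: M0=0, M1=215/162, M2=-106/81, M3=175/54, M4=0
seg 0: a=1, c=M0/2=0, d=(M1−M0)/(6·3)=215/2916, b=Δ0−h0·(2M0+M1)/6=-647/324
seg 1: a=-3, c=M1/2=215/324, d=(M2−M1)/(6·3)=-427/2916, b=Δ1−h1·(2M1+M2)/6=-1/162
seg 2: a=-1, c=M2/2=-53/81, d=(M3−M2)/(6·3)=737/2916, b=Δ2−h2·(2M2+M3)/6=7/324
seg 3: a=0, c=M3/2=175/108, d=(M4−M3)/(6·1)=-175/324, b=Δ3−h3·(2M3+M4)/6=473/162
t_q=39/4 → seg 3, τ=3/4; S=0+473/162·τ+175/108·τ²+-175/324·τ³=19861/6912

  seg 0: a=1 b=-647/324 c=0 d=215/2916
  seg 1: a=-3 b=-1/162 c=215/324 d=-427/2916
  seg 2: a=-1 b=7/324 c=-53/81 d=737/2916
  seg 3: a=0 b=473/162 c=175/108 d=-175/324
S(39/4) = 19861/6912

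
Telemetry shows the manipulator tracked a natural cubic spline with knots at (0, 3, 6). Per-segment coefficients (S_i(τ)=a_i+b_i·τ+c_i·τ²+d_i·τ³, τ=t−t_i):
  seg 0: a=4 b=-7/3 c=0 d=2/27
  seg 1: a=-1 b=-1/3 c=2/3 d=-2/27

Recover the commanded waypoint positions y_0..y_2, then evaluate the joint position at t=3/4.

y_0=4 y_1=-1 y_2=2
S(3/4) = 73/32

y_0 = S_0(0) = a_0 = 4
y_1 = S_1(0) = a_1 = -1
y_2 = S_1(3) = 2
t_q=3/4 is in segment 0 (τ=3/4); S_0(τ)=73/32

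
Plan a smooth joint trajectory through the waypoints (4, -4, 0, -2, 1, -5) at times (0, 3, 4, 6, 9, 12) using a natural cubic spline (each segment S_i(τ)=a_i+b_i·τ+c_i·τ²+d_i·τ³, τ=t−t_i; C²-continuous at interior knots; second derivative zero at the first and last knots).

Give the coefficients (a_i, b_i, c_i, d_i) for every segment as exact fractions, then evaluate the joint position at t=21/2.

  seg 0: a=4 b=-9037/1611 c=0 d=4741/14499
  seg 1: a=-4 b=5186/1611 c=4741/1611 d=-387/179
  seg 2: a=0 b=4219/1611 c=-5708/1611 d=931/1074
  seg 3: a=-2 b=-1855/1611 c=2671/1611 d=-4547/14499
  seg 4: a=1 b=530/1611 c=-1876/1611 d=1876/14499
S(21/2) = -247/358

Δ: Δ0=-8/3, Δ1=4, Δ2=-1, Δ3=1, Δ4=-2
row 1: diag=8, rhs=40; c'=1/8, d'=5
row 2: denom=6−1·1/8=47/8; d'=(-30−1·5)/(47/8)=-280/47
row 3: denom=10−2·16/47=438/47; d'=(12−2·-280/47)/(438/47)=562/219
row 4: denom=12−3·47/146=1611/146; d'=(-18−3·562/219)/(1611/146)=-3752/1611
back: M4=-3752/1611
back: M3=562/219−47/146·-3752/1611=5342/1611
back: M2=-280/47−16/47·5342/1611=-11416/1611
back: M1=5−1/8·-11416/1611=9482/1611
M: M0=0, M1=9482/1611, M2=-11416/1611, M3=5342/1611, M4=-3752/1611, M5=0
seg 0: a=4, c=M0/2=0, d=(M1−M0)/(6·3)=4741/14499, b=Δ0−h0·(2M0+M1)/6=-9037/1611
seg 1: a=-4, c=M1/2=4741/1611, d=(M2−M1)/(6·1)=-387/179, b=Δ1−h1·(2M1+M2)/6=5186/1611
seg 2: a=0, c=M2/2=-5708/1611, d=(M3−M2)/(6·2)=931/1074, b=Δ2−h2·(2M2+M3)/6=4219/1611
seg 3: a=-2, c=M3/2=2671/1611, d=(M4−M3)/(6·3)=-4547/14499, b=Δ3−h3·(2M3+M4)/6=-1855/1611
seg 4: a=1, c=M4/2=-1876/1611, d=(M5−M4)/(6·3)=1876/14499, b=Δ4−h4·(2M4+M5)/6=530/1611
t_q=21/2 → seg 4, τ=3/2; S=1+530/1611·τ+-1876/1611·τ²+1876/14499·τ³=-247/358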